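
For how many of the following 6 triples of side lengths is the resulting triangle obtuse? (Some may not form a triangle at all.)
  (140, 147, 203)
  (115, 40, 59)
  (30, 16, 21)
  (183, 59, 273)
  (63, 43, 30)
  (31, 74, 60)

3

(140,147,203): 140²+147² = 41209 = 203² → right
(115,40,59): 40+59 ≤ 115, not a triangle
(30,16,21): 16²+21² = 697 < 900 = 30² → obtuse
(183,59,273): 59+183 ≤ 273, not a triangle
(63,43,30): 30²+43² = 2749 < 3969 = 63² → obtuse
(31,74,60): 31²+60² = 4561 < 5476 = 74² → obtuse
3 of the 6 are obtuse.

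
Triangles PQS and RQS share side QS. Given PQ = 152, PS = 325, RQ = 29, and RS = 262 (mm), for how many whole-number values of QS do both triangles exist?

From triangle PQS: 173 < QS < 477.
From triangle RQS: 233 < QS < 291.
Intersection: 233 < QS < 291, so integers 234 through 290: 57 values.

57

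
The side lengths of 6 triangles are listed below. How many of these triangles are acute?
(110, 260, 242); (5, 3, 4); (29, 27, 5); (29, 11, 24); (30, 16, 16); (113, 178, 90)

(110,260,242): 110²+242² = 70664 > 67600 = 260² → acute
(5,3,4): 3²+4² = 25 = 5² → right
(29,27,5): 5²+27² = 754 < 841 = 29² → obtuse
(29,11,24): 11²+24² = 697 < 841 = 29² → obtuse
(30,16,16): 16²+16² = 512 < 900 = 30² → obtuse
(113,178,90): 90²+113² = 20869 < 31684 = 178² → obtuse
1 of the 6 is acute.

1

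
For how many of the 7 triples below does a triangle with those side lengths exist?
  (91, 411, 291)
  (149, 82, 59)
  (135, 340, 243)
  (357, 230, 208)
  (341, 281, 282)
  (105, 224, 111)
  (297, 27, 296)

4

(91,291,411): 91+291 ≤ 411 → not valid
(59,82,149): 59+82 ≤ 149 → not valid
(135,243,340): 135+243 > 340 → valid
(208,230,357): 208+230 > 357 → valid
(281,282,341): 281+282 > 341 → valid
(105,111,224): 105+111 ≤ 224 → not valid
(27,296,297): 27+296 > 297 → valid
4 of the 7 triples form a triangle.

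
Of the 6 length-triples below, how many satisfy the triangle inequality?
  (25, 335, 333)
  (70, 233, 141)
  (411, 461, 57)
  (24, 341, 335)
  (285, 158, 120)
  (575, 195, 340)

3

(25,333,335): 25+333 > 335 → valid
(70,141,233): 70+141 ≤ 233 → not valid
(57,411,461): 57+411 > 461 → valid
(24,335,341): 24+335 > 341 → valid
(120,158,285): 120+158 ≤ 285 → not valid
(195,340,575): 195+340 ≤ 575 → not valid
3 of the 6 triples form a triangle.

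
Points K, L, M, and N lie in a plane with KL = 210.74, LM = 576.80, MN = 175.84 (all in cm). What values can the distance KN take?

The maximum is all hops collinear in one direction: 210.74 + 576.80 + 175.84 = 963.38.
The longest hop is 576.80; the others sum to 386.58. Folding the others back against it leaves at least 576.80 − 386.58 = 190.22.

190.22 ≤ KN ≤ 963.38 cm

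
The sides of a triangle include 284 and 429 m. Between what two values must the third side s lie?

By the triangle inequality, s must be less than 284 + 429 = 713 and greater than |284 − 429| = 145.

145 < s < 713 (m)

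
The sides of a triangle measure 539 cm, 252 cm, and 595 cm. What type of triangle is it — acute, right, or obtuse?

right

Compare the square of the longest side to the sum of squares of the other two: 252² + 539² = 354025 = 595².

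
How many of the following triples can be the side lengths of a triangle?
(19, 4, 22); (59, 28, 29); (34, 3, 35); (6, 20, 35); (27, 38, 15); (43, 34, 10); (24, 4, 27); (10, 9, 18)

6

(4,19,22): 4+19 > 22 → valid
(28,29,59): 28+29 ≤ 59 → not valid
(3,34,35): 3+34 > 35 → valid
(6,20,35): 6+20 ≤ 35 → not valid
(15,27,38): 15+27 > 38 → valid
(10,34,43): 10+34 > 43 → valid
(4,24,27): 4+24 > 27 → valid
(9,10,18): 9+10 > 18 → valid
6 of the 8 triples form a triangle.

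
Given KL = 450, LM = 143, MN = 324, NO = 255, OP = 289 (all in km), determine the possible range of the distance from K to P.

The maximum is all hops collinear in one direction: 450 + 143 + 324 + 255 + 289 = 1461.
The longest hop is 450; the others sum to 1011. Since 450 ≤ 1011, the path can fold back on itself completely, so the minimum distance is 0.

0 ≤ KP ≤ 1461 km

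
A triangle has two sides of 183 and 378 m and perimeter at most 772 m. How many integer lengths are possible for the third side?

Triangle inequality: 195 < x < 561. Perimeter ≤ 772 gives x ≤ 772 − 183 − 378 = 211.
So 195 < x ≤ 211; integers 196 through 211: 16 values.

16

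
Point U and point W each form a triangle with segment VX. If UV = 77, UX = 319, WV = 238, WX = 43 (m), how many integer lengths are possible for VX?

38

From triangle UVX: 242 < VX < 396.
From triangle WVX: 195 < VX < 281.
Intersection: 242 < VX < 281, so integers 243 through 280: 38 values.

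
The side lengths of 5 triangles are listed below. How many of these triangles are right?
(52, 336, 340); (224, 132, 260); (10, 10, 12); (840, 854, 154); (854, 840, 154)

4

(52,336,340): 52²+336² = 115600 = 340² → right
(224,132,260): 132²+224² = 67600 = 260² → right
(10,10,12): 10²+10² = 200 > 144 = 12² → acute
(840,854,154): 154²+840² = 729316 = 854² → right
(854,840,154): 154²+840² = 729316 = 854² → right
4 of the 5 are right.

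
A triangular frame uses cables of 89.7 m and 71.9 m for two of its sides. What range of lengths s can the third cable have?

17.8 < s < 161.6

By the triangle inequality, s must be less than 89.7 + 71.9 = 161.6 and greater than |89.7 − 71.9| = 17.8.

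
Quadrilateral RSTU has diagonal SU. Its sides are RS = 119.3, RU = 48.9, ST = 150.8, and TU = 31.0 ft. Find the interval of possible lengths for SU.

119.8 < SU < 168.2

From triangle RSU: |119.3 − 48.9| < SU < 119.3 + 48.9, i.e. 70.4 < SU < 168.2.
From triangle TSU: 119.8 < SU < 181.8.
Both must hold, so SU lies in the intersection.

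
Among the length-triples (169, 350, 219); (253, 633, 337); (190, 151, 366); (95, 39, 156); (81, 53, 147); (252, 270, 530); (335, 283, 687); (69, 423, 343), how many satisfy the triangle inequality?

1

(169,219,350): 169+219 > 350 → valid
(253,337,633): 253+337 ≤ 633 → not valid
(151,190,366): 151+190 ≤ 366 → not valid
(39,95,156): 39+95 ≤ 156 → not valid
(53,81,147): 53+81 ≤ 147 → not valid
(252,270,530): 252+270 ≤ 530 → not valid
(283,335,687): 283+335 ≤ 687 → not valid
(69,343,423): 69+343 ≤ 423 → not valid
1 of the 8 triples forms a triangle.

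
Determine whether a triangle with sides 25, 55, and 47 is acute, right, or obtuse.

Compare the square of the longest side to the sum of squares of the other two: 25² + 47² = 2834 < 3025 = 55².

obtuse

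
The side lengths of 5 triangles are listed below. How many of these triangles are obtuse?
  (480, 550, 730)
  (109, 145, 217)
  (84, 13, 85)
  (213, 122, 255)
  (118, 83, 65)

(480,550,730): 480²+550² = 532900 = 730² → right
(109,145,217): 109²+145² = 32906 < 47089 = 217² → obtuse
(84,13,85): 13²+84² = 7225 = 85² → right
(213,122,255): 122²+213² = 60253 < 65025 = 255² → obtuse
(118,83,65): 65²+83² = 11114 < 13924 = 118² → obtuse
3 of the 5 are obtuse.

3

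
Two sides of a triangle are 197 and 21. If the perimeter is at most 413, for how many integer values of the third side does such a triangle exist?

19

Triangle inequality: 176 < x < 218. Perimeter ≤ 413 gives x ≤ 413 − 197 − 21 = 195.
So 176 < x ≤ 195; integers 177 through 195: 19 values.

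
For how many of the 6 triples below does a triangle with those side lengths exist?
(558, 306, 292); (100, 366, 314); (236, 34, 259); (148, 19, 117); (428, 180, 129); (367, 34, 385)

4

(292,306,558): 292+306 > 558 → valid
(100,314,366): 100+314 > 366 → valid
(34,236,259): 34+236 > 259 → valid
(19,117,148): 19+117 ≤ 148 → not valid
(129,180,428): 129+180 ≤ 428 → not valid
(34,367,385): 34+367 > 385 → valid
4 of the 6 triples form a triangle.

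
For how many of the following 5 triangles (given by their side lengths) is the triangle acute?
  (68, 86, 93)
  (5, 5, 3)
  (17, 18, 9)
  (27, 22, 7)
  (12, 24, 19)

3

(68,86,93): 68²+86² = 12020 > 8649 = 93² → acute
(5,5,3): 3²+5² = 34 > 25 = 5² → acute
(17,18,9): 9²+17² = 370 > 324 = 18² → acute
(27,22,7): 7²+22² = 533 < 729 = 27² → obtuse
(12,24,19): 12²+19² = 505 < 576 = 24² → obtuse
3 of the 5 are acute.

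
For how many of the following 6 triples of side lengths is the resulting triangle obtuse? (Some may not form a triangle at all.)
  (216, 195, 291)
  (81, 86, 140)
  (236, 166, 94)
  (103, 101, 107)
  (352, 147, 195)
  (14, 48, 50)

2

(216,195,291): 195²+216² = 84681 = 291² → right
(81,86,140): 81²+86² = 13957 < 19600 = 140² → obtuse
(236,166,94): 94²+166² = 36392 < 55696 = 236² → obtuse
(103,101,107): 101²+103² = 20810 > 11449 = 107² → acute
(352,147,195): 147+195 ≤ 352, not a triangle
(14,48,50): 14²+48² = 2500 = 50² → right
2 of the 6 are obtuse.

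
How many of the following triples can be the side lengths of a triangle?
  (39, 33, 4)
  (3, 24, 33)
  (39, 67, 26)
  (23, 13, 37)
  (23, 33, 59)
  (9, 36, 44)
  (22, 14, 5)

1

(4,33,39): 4+33 ≤ 39 → not valid
(3,24,33): 3+24 ≤ 33 → not valid
(26,39,67): 26+39 ≤ 67 → not valid
(13,23,37): 13+23 ≤ 37 → not valid
(23,33,59): 23+33 ≤ 59 → not valid
(9,36,44): 9+36 > 44 → valid
(5,14,22): 5+14 ≤ 22 → not valid
1 of the 7 triples forms a triangle.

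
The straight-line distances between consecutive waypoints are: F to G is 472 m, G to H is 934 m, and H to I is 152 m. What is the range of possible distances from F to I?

The maximum is all hops collinear in one direction: 472 + 934 + 152 = 1558.
The longest hop is 934; the others sum to 624. Folding the others back against it leaves at least 934 − 624 = 310.

310 ≤ FI ≤ 1558 m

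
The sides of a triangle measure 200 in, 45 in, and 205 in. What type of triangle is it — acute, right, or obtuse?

Compare the square of the longest side to the sum of squares of the other two: 45² + 200² = 42025 = 205².

right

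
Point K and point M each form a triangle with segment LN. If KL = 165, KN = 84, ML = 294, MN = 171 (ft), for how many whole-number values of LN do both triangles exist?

125

From triangle KLN: 81 < LN < 249.
From triangle MLN: 123 < LN < 465.
Intersection: 123 < LN < 249, so integers 124 through 248: 125 values.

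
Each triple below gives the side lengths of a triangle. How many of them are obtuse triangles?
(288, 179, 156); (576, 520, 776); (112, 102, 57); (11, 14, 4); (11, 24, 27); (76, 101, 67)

(288,179,156): 156²+179² = 56377 < 82944 = 288² → obtuse
(576,520,776): 520²+576² = 602176 = 776² → right
(112,102,57): 57²+102² = 13653 > 12544 = 112² → acute
(11,14,4): 4²+11² = 137 < 196 = 14² → obtuse
(11,24,27): 11²+24² = 697 < 729 = 27² → obtuse
(76,101,67): 67²+76² = 10265 > 10201 = 101² → acute
3 of the 6 are obtuse.

3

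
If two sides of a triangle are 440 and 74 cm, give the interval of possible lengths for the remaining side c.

By the triangle inequality, c must be less than 440 + 74 = 514 and greater than |440 − 74| = 366.

366 < c < 514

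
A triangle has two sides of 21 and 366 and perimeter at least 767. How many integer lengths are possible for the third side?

7

Triangle inequality: 345 < x < 387. Perimeter ≥ 767 gives x ≥ 767 − 21 − 366 = 380.
So 380 ≤ x < 387; integers 380 through 386: 7 values.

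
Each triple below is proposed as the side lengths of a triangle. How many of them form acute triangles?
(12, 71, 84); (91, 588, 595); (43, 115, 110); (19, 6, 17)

1

(12,71,84): 12+71 ≤ 84, not a triangle
(91,588,595): 91²+588² = 354025 = 595² → right
(43,115,110): 43²+110² = 13949 > 13225 = 115² → acute
(19,6,17): 6²+17² = 325 < 361 = 19² → obtuse
1 of the 4 is acute.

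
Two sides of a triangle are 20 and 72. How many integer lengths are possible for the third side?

39

The third side lies in the open interval (52, 92).
Integers from 53 to 91 inclusive: 91 − 53 + 1 = 39.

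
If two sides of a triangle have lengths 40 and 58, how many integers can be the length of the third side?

79

The third side lies in the open interval (18, 98).
Integers from 19 to 97 inclusive: 97 − 19 + 1 = 79.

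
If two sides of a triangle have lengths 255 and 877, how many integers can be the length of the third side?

509

The third side lies in the open interval (622, 1132).
Integers from 623 to 1131 inclusive: 1131 − 623 + 1 = 509.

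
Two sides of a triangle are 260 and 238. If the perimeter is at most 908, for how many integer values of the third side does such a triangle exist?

Triangle inequality: 22 < x < 498. Perimeter ≤ 908 gives x ≤ 908 − 260 − 238 = 410.
So 22 < x ≤ 410; integers 23 through 410: 388 values.

388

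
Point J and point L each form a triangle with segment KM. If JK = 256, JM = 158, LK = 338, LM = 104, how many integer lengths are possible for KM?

From triangle JKM: 98 < KM < 414.
From triangle LKM: 234 < KM < 442.
Intersection: 234 < KM < 414, so integers 235 through 413: 179 values.

179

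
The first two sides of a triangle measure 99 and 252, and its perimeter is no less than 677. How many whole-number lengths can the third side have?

Triangle inequality: 153 < x < 351. Perimeter ≥ 677 gives x ≥ 677 − 99 − 252 = 326.
So 326 ≤ x < 351; integers 326 through 350: 25 values.

25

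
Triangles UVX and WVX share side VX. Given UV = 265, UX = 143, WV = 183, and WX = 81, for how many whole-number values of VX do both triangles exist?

From triangle UVX: 122 < VX < 408.
From triangle WVX: 102 < VX < 264.
Intersection: 122 < VX < 264, so integers 123 through 263: 141 values.

141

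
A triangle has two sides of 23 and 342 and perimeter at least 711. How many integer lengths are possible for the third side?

Triangle inequality: 319 < x < 365. Perimeter ≥ 711 gives x ≥ 711 − 23 − 342 = 346.
So 346 ≤ x < 365; integers 346 through 364: 19 values.

19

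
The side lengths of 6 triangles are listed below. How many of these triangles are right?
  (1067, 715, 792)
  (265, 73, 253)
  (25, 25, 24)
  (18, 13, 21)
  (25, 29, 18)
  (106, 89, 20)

(1067,715,792): 715²+792² = 1138489 = 1067² → right
(265,73,253): 73²+253² = 69338 < 70225 = 265² → obtuse
(25,25,24): 24²+25² = 1201 > 625 = 25² → acute
(18,13,21): 13²+18² = 493 > 441 = 21² → acute
(25,29,18): 18²+25² = 949 > 841 = 29² → acute
(106,89,20): 20²+89² = 8321 < 11236 = 106² → obtuse
1 of the 6 is right.

1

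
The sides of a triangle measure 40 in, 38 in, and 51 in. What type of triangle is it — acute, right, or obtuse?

acute

Compare the square of the longest side to the sum of squares of the other two: 38² + 40² = 3044 > 2601 = 51².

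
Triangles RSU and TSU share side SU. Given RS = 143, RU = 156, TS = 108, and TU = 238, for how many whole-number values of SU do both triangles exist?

168

From triangle RSU: 13 < SU < 299.
From triangle TSU: 130 < SU < 346.
Intersection: 130 < SU < 299, so integers 131 through 298: 168 values.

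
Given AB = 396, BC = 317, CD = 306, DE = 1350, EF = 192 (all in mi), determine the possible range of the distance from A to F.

139 ≤ AF ≤ 2561 mi

The maximum is all hops collinear in one direction: 396 + 317 + 306 + 1350 + 192 = 2561.
The longest hop is 1350; the others sum to 1211. Folding the others back against it leaves at least 1350 − 1211 = 139.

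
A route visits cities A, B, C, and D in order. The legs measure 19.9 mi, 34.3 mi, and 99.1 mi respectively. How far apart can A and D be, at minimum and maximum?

44.9 ≤ AD ≤ 153.3 mi

The maximum is all hops collinear in one direction: 19.9 + 34.3 + 99.1 = 153.3.
The longest hop is 99.1; the others sum to 54.2. Folding the others back against it leaves at least 99.1 − 54.2 = 44.9.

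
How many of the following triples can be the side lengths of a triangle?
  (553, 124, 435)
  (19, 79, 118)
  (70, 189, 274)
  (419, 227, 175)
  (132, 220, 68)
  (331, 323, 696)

(124,435,553): 124+435 > 553 → valid
(19,79,118): 19+79 ≤ 118 → not valid
(70,189,274): 70+189 ≤ 274 → not valid
(175,227,419): 175+227 ≤ 419 → not valid
(68,132,220): 68+132 ≤ 220 → not valid
(323,331,696): 323+331 ≤ 696 → not valid
1 of the 6 triples forms a triangle.

1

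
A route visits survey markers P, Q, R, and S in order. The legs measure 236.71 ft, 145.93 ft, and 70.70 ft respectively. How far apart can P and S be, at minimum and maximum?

20.08 ≤ PS ≤ 453.34 ft

The maximum is all hops collinear in one direction: 236.71 + 145.93 + 70.70 = 453.34.
The longest hop is 236.71; the others sum to 216.63. Folding the others back against it leaves at least 236.71 − 216.63 = 20.08.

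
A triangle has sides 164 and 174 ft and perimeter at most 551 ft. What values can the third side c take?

10 < c ≤ 213

Triangle inequality alone gives 10 < c < 338.
The perimeter condition gives c ≤ 551 − 164 − 174 = 213.
Intersecting the two: 10 < c ≤ 213.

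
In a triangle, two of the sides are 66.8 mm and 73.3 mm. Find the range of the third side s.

6.5 < s < 140.1

By the triangle inequality, s must be less than 66.8 + 73.3 = 140.1 and greater than |66.8 − 73.3| = 6.5.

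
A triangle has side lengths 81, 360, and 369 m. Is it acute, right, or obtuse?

right

Compare the square of the longest side to the sum of squares of the other two: 81² + 360² = 136161 = 369².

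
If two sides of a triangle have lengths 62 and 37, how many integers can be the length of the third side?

The third side lies in the open interval (25, 99).
Integers from 26 to 98 inclusive: 98 − 26 + 1 = 73.

73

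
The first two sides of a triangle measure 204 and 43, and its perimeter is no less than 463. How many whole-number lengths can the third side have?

Triangle inequality: 161 < x < 247. Perimeter ≥ 463 gives x ≥ 463 − 204 − 43 = 216.
So 216 ≤ x < 247; integers 216 through 246: 31 values.

31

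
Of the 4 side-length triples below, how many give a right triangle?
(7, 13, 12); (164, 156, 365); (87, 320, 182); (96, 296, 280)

(7,13,12): 7²+12² = 193 > 169 = 13² → acute
(164,156,365): 156+164 ≤ 365, not a triangle
(87,320,182): 87+182 ≤ 320, not a triangle
(96,296,280): 96²+280² = 87616 = 296² → right
1 of the 4 is right.

1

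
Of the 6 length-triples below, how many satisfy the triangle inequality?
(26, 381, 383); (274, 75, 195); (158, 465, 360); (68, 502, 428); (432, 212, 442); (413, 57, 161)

3

(26,381,383): 26+381 > 383 → valid
(75,195,274): 75+195 ≤ 274 → not valid
(158,360,465): 158+360 > 465 → valid
(68,428,502): 68+428 ≤ 502 → not valid
(212,432,442): 212+432 > 442 → valid
(57,161,413): 57+161 ≤ 413 → not valid
3 of the 6 triples form a triangle.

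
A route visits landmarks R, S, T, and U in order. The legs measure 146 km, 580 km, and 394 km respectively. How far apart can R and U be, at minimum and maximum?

The maximum is all hops collinear in one direction: 146 + 580 + 394 = 1120.
The longest hop is 580; the others sum to 540. Folding the others back against it leaves at least 580 − 540 = 40.

40 ≤ RU ≤ 1120 km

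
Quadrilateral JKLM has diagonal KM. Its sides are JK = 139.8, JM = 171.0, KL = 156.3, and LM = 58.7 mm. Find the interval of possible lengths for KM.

From triangle JKM: |139.8 − 171.0| < KM < 139.8 + 171.0, i.e. 31.2 < KM < 310.8.
From triangle LKM: 97.6 < KM < 215.0.
Both must hold, so KM lies in the intersection.

97.6 < KM < 215.0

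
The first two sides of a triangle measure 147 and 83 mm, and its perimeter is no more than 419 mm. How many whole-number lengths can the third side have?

Triangle inequality: 64 < x < 230. Perimeter ≤ 419 gives x ≤ 419 − 147 − 83 = 189.
So 64 < x ≤ 189; integers 65 through 189: 125 values.

125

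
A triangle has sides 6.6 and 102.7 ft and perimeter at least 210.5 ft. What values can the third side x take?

101.2 ≤ x < 109.3 ft

Triangle inequality alone gives 96.1 < x < 109.3.
The perimeter condition gives x ≥ 210.5 − 6.6 − 102.7 = 101.2.
Intersecting the two: 101.2 ≤ x < 109.3.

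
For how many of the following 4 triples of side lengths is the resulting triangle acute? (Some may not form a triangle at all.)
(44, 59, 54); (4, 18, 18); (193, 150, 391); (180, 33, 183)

(44,59,54): 44²+54² = 4852 > 3481 = 59² → acute
(4,18,18): 4²+18² = 340 > 324 = 18² → acute
(193,150,391): 150+193 ≤ 391, not a triangle
(180,33,183): 33²+180² = 33489 = 183² → right
2 of the 4 are acute.

2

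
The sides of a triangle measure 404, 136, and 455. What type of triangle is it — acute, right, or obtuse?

Compare the square of the longest side to the sum of squares of the other two: 136² + 404² = 181712 < 207025 = 455².

obtuse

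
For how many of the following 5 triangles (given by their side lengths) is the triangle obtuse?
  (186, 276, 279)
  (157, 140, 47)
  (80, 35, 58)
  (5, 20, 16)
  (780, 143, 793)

3

(186,276,279): 186²+276² = 110772 > 77841 = 279² → acute
(157,140,47): 47²+140² = 21809 < 24649 = 157² → obtuse
(80,35,58): 35²+58² = 4589 < 6400 = 80² → obtuse
(5,20,16): 5²+16² = 281 < 400 = 20² → obtuse
(780,143,793): 143²+780² = 628849 = 793² → right
3 of the 5 are obtuse.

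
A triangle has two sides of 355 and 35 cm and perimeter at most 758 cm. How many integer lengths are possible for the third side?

Triangle inequality: 320 < x < 390. Perimeter ≤ 758 gives x ≤ 758 − 355 − 35 = 368.
So 320 < x ≤ 368; integers 321 through 368: 48 values.

48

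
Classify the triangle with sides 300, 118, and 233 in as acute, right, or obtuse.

Compare the square of the longest side to the sum of squares of the other two: 118² + 233² = 68213 < 90000 = 300².

obtuse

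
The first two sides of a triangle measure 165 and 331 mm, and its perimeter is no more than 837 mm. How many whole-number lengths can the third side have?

Triangle inequality: 166 < x < 496. Perimeter ≤ 837 gives x ≤ 837 − 165 − 331 = 341.
So 166 < x ≤ 341; integers 167 through 341: 175 values.

175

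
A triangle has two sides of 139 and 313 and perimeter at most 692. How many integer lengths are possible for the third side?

Triangle inequality: 174 < x < 452. Perimeter ≤ 692 gives x ≤ 692 − 139 − 313 = 240.
So 174 < x ≤ 240; integers 175 through 240: 66 values.

66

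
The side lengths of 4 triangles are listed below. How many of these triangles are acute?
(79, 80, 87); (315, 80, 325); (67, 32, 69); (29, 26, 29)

3

(79,80,87): 79²+80² = 12641 > 7569 = 87² → acute
(315,80,325): 80²+315² = 105625 = 325² → right
(67,32,69): 32²+67² = 5513 > 4761 = 69² → acute
(29,26,29): 26²+29² = 1517 > 841 = 29² → acute
3 of the 4 are acute.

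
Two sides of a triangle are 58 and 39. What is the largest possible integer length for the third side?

The third side must be strictly less than 58 + 39 = 97.
The largest integer below 97 is 96.

96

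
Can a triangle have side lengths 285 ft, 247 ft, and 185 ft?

Yes

The longest side is 285, and the other two sum to 432.
Since 432 > 285, the triangle inequality holds.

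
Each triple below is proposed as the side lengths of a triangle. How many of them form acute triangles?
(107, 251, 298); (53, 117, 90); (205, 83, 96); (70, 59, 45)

(107,251,298): 107²+251² = 74450 < 88804 = 298² → obtuse
(53,117,90): 53²+90² = 10909 < 13689 = 117² → obtuse
(205,83,96): 83+96 ≤ 205, not a triangle
(70,59,45): 45²+59² = 5506 > 4900 = 70² → acute
1 of the 4 is acute.

1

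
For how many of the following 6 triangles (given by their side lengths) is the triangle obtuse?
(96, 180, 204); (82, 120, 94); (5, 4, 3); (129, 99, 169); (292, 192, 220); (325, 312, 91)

1

(96,180,204): 96²+180² = 41616 = 204² → right
(82,120,94): 82²+94² = 15560 > 14400 = 120² → acute
(5,4,3): 3²+4² = 25 = 5² → right
(129,99,169): 99²+129² = 26442 < 28561 = 169² → obtuse
(292,192,220): 192²+220² = 85264 = 292² → right
(325,312,91): 91²+312² = 105625 = 325² → right
1 of the 6 is obtuse.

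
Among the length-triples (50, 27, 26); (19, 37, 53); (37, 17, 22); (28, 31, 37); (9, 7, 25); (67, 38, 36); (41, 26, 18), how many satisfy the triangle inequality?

6

(26,27,50): 26+27 > 50 → valid
(19,37,53): 19+37 > 53 → valid
(17,22,37): 17+22 > 37 → valid
(28,31,37): 28+31 > 37 → valid
(7,9,25): 7+9 ≤ 25 → not valid
(36,38,67): 36+38 > 67 → valid
(18,26,41): 18+26 > 41 → valid
6 of the 7 triples form a triangle.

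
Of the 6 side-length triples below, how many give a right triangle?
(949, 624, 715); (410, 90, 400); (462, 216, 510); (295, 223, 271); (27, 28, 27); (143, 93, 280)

(949,624,715): 624²+715² = 900601 = 949² → right
(410,90,400): 90²+400² = 168100 = 410² → right
(462,216,510): 216²+462² = 260100 = 510² → right
(295,223,271): 223²+271² = 123170 > 87025 = 295² → acute
(27,28,27): 27²+27² = 1458 > 784 = 28² → acute
(143,93,280): 93+143 ≤ 280, not a triangle
3 of the 6 are right.

3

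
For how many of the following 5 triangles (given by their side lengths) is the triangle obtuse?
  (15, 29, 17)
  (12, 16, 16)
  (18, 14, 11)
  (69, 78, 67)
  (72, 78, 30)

(15,29,17): 15²+17² = 514 < 841 = 29² → obtuse
(12,16,16): 12²+16² = 400 > 256 = 16² → acute
(18,14,11): 11²+14² = 317 < 324 = 18² → obtuse
(69,78,67): 67²+69² = 9250 > 6084 = 78² → acute
(72,78,30): 30²+72² = 6084 = 78² → right
2 of the 5 are obtuse.

2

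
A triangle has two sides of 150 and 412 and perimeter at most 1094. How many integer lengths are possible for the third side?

270

Triangle inequality: 262 < x < 562. Perimeter ≤ 1094 gives x ≤ 1094 − 150 − 412 = 532.
So 262 < x ≤ 532; integers 263 through 532: 270 values.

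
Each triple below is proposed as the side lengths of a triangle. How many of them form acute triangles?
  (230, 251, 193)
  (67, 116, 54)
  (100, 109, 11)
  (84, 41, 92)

2

(230,251,193): 193²+230² = 90149 > 63001 = 251² → acute
(67,116,54): 54²+67² = 7405 < 13456 = 116² → obtuse
(100,109,11): 11²+100² = 10121 < 11881 = 109² → obtuse
(84,41,92): 41²+84² = 8737 > 8464 = 92² → acute
2 of the 4 are acute.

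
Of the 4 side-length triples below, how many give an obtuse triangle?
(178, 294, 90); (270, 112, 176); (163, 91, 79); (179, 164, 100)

(178,294,90): 90+178 ≤ 294, not a triangle
(270,112,176): 112²+176² = 43520 < 72900 = 270² → obtuse
(163,91,79): 79²+91² = 14522 < 26569 = 163² → obtuse
(179,164,100): 100²+164² = 36896 > 32041 = 179² → acute
2 of the 4 are obtuse.

2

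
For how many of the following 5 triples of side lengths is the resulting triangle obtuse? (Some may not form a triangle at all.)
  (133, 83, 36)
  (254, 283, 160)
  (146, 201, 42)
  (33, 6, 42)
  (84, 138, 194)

1

(133,83,36): 36+83 ≤ 133, not a triangle
(254,283,160): 160²+254² = 90116 > 80089 = 283² → acute
(146,201,42): 42+146 ≤ 201, not a triangle
(33,6,42): 6+33 ≤ 42, not a triangle
(84,138,194): 84²+138² = 26100 < 37636 = 194² → obtuse
1 of the 5 is obtuse.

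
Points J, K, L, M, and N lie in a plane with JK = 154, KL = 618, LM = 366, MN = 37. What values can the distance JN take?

61 ≤ JN ≤ 1175

The maximum is all hops collinear in one direction: 154 + 618 + 366 + 37 = 1175.
The longest hop is 618; the others sum to 557. Folding the others back against it leaves at least 618 − 557 = 61.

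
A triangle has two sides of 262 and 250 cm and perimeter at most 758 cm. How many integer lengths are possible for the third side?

Triangle inequality: 12 < x < 512. Perimeter ≤ 758 gives x ≤ 758 − 262 − 250 = 246.
So 12 < x ≤ 246; integers 13 through 246: 234 values.

234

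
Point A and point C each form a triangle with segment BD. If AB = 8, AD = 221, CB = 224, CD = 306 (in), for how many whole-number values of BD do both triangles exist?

From triangle ABD: 213 < BD < 229.
From triangle CBD: 82 < BD < 530.
Intersection: 213 < BD < 229, so integers 214 through 228: 15 values.

15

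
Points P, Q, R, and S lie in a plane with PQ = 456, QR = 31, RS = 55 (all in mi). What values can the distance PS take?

370 ≤ PS ≤ 542 mi

The maximum is all hops collinear in one direction: 456 + 31 + 55 = 542.
The longest hop is 456; the others sum to 86. Folding the others back against it leaves at least 456 − 86 = 370.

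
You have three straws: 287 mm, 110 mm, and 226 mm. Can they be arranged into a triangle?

Yes

The longest side is 287, and the other two sum to 336.
Since 336 > 287, the triangle inequality holds.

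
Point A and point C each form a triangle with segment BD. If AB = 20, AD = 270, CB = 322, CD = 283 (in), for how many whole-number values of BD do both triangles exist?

From triangle ABD: 250 < BD < 290.
From triangle CBD: 39 < BD < 605.
Intersection: 250 < BD < 290, so integers 251 through 289: 39 values.

39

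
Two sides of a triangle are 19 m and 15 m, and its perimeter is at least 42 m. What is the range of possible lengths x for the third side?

8 ≤ x < 34

Triangle inequality alone gives 4 < x < 34.
The perimeter condition gives x ≥ 42 − 19 − 15 = 8.
Intersecting the two: 8 ≤ x < 34.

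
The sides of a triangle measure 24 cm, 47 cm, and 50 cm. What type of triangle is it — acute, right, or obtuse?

Compare the square of the longest side to the sum of squares of the other two: 24² + 47² = 2785 > 2500 = 50².

acute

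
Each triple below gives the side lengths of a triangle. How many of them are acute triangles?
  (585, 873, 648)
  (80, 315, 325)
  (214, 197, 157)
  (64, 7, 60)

(585,873,648): 585²+648² = 762129 = 873² → right
(80,315,325): 80²+315² = 105625 = 325² → right
(214,197,157): 157²+197² = 63458 > 45796 = 214² → acute
(64,7,60): 7²+60² = 3649 < 4096 = 64² → obtuse
1 of the 4 is acute.

1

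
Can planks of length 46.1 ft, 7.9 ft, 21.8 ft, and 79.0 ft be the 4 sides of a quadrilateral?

For a quadrilateral, each side must be shorter than the sum of the others.
Here the longest side is 79.0, but the remaining 3 sides sum to only 75.8.

No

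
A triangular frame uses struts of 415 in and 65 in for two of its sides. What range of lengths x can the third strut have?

By the triangle inequality, x must be less than 415 + 65 = 480 and greater than |415 − 65| = 350.

350 < x < 480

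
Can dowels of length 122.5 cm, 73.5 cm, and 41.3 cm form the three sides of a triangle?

No

The longest side is 122.5, but the other two sum to only 114.8.
114.8 < 122.5, so the triangle inequality fails.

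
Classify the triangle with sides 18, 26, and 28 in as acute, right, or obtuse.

Compare the square of the longest side to the sum of squares of the other two: 18² + 26² = 1000 > 784 = 28².

acute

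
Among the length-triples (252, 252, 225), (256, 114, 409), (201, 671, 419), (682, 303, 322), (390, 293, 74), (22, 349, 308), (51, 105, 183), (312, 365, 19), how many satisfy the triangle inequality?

1

(225,252,252): 225+252 > 252 → valid
(114,256,409): 114+256 ≤ 409 → not valid
(201,419,671): 201+419 ≤ 671 → not valid
(303,322,682): 303+322 ≤ 682 → not valid
(74,293,390): 74+293 ≤ 390 → not valid
(22,308,349): 22+308 ≤ 349 → not valid
(51,105,183): 51+105 ≤ 183 → not valid
(19,312,365): 19+312 ≤ 365 → not valid
1 of the 8 triples forms a triangle.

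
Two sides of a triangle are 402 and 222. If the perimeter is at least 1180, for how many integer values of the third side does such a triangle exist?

68

Triangle inequality: 180 < x < 624. Perimeter ≥ 1180 gives x ≥ 1180 − 402 − 222 = 556.
So 556 ≤ x < 624; integers 556 through 623: 68 values.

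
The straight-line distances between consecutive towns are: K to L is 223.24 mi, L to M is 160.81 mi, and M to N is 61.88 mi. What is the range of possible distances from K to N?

0.55 ≤ KN ≤ 445.93 mi

The maximum is all hops collinear in one direction: 223.24 + 160.81 + 61.88 = 445.93.
The longest hop is 223.24; the others sum to 222.69. Folding the others back against it leaves at least 223.24 − 222.69 = 0.55.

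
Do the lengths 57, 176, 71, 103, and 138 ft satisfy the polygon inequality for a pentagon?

A pentagon exists iff every side is shorter than the sum of the others — equivalently, the longest side is less than the sum of the rest.
Longest side 176 < 369 (sum of the remaining 4), so yes.

Yes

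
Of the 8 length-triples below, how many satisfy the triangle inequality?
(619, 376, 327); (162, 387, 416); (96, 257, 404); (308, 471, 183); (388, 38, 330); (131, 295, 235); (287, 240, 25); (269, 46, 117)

(327,376,619): 327+376 > 619 → valid
(162,387,416): 162+387 > 416 → valid
(96,257,404): 96+257 ≤ 404 → not valid
(183,308,471): 183+308 > 471 → valid
(38,330,388): 38+330 ≤ 388 → not valid
(131,235,295): 131+235 > 295 → valid
(25,240,287): 25+240 ≤ 287 → not valid
(46,117,269): 46+117 ≤ 269 → not valid
4 of the 8 triples form a triangle.

4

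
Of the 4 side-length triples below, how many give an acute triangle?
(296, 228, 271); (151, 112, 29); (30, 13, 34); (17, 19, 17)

2

(296,228,271): 228²+271² = 125425 > 87616 = 296² → acute
(151,112,29): 29+112 ≤ 151, not a triangle
(30,13,34): 13²+30² = 1069 < 1156 = 34² → obtuse
(17,19,17): 17²+17² = 578 > 361 = 19² → acute
2 of the 4 are acute.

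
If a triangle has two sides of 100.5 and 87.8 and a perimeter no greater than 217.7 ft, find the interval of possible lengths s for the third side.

Triangle inequality alone gives 12.7 < s < 188.3.
The perimeter condition gives s ≤ 217.7 − 100.5 − 87.8 = 29.4.
Intersecting the two: 12.7 < s ≤ 29.4.

12.7 < s ≤ 29.4 ft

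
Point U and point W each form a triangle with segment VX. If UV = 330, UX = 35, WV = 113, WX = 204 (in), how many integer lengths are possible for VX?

From triangle UVX: 295 < VX < 365.
From triangle WVX: 91 < VX < 317.
Intersection: 295 < VX < 317, so integers 296 through 316: 21 values.

21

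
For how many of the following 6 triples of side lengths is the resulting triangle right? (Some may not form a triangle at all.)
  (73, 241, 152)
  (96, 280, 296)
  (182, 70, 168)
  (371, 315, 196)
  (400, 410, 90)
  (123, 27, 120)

(73,241,152): 73+152 ≤ 241, not a triangle
(96,280,296): 96²+280² = 87616 = 296² → right
(182,70,168): 70²+168² = 33124 = 182² → right
(371,315,196): 196²+315² = 137641 = 371² → right
(400,410,90): 90²+400² = 168100 = 410² → right
(123,27,120): 27²+120² = 15129 = 123² → right
5 of the 6 are right.

5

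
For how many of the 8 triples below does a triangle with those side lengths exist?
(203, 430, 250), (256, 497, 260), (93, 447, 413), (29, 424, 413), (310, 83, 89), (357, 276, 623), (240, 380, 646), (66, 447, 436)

6

(203,250,430): 203+250 > 430 → valid
(256,260,497): 256+260 > 497 → valid
(93,413,447): 93+413 > 447 → valid
(29,413,424): 29+413 > 424 → valid
(83,89,310): 83+89 ≤ 310 → not valid
(276,357,623): 276+357 > 623 → valid
(240,380,646): 240+380 ≤ 646 → not valid
(66,436,447): 66+436 > 447 → valid
6 of the 8 triples form a triangle.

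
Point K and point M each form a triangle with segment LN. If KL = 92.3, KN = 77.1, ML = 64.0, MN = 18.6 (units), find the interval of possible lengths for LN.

45.4 < LN < 82.6

From triangle KLN: |92.3 − 77.1| < LN < 92.3 + 77.1, i.e. 15.2 < LN < 169.4.
From triangle MLN: 45.4 < LN < 82.6.
Both must hold, so LN lies in the intersection.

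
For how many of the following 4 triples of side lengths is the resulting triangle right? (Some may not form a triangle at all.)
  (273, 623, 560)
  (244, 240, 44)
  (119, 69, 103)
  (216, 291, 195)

3

(273,623,560): 273²+560² = 388129 = 623² → right
(244,240,44): 44²+240² = 59536 = 244² → right
(119,69,103): 69²+103² = 15370 > 14161 = 119² → acute
(216,291,195): 195²+216² = 84681 = 291² → right
3 of the 4 are right.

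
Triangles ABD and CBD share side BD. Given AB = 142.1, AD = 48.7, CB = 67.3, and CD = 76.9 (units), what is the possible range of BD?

93.4 < BD < 144.2

From triangle ABD: |142.1 − 48.7| < BD < 142.1 + 48.7, i.e. 93.4 < BD < 190.8.
From triangle CBD: 9.6 < BD < 144.2.
Both must hold, so BD lies in the intersection.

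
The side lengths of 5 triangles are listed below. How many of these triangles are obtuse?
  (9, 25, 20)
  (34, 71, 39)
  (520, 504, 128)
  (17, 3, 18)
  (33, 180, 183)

(9,25,20): 9²+20² = 481 < 625 = 25² → obtuse
(34,71,39): 34²+39² = 2677 < 5041 = 71² → obtuse
(520,504,128): 128²+504² = 270400 = 520² → right
(17,3,18): 3²+17² = 298 < 324 = 18² → obtuse
(33,180,183): 33²+180² = 33489 = 183² → right
3 of the 5 are obtuse.

3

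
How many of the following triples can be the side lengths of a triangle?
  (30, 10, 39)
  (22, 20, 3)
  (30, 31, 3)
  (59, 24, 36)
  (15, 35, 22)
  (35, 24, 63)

(10,30,39): 10+30 > 39 → valid
(3,20,22): 3+20 > 22 → valid
(3,30,31): 3+30 > 31 → valid
(24,36,59): 24+36 > 59 → valid
(15,22,35): 15+22 > 35 → valid
(24,35,63): 24+35 ≤ 63 → not valid
5 of the 6 triples form a triangle.

5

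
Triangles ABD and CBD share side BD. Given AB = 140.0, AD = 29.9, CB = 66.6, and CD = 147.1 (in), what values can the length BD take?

110.1 < BD < 169.9

From triangle ABD: |140.0 − 29.9| < BD < 140.0 + 29.9, i.e. 110.1 < BD < 169.9.
From triangle CBD: 80.5 < BD < 213.7.
Both must hold, so BD lies in the intersection.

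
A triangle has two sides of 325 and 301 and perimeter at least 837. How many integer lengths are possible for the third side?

Triangle inequality: 24 < x < 626. Perimeter ≥ 837 gives x ≥ 837 − 325 − 301 = 211.
So 211 ≤ x < 626; integers 211 through 625: 415 values.

415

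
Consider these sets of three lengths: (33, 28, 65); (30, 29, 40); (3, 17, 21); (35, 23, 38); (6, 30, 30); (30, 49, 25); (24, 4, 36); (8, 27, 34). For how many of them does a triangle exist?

(28,33,65): 28+33 ≤ 65 → not valid
(29,30,40): 29+30 > 40 → valid
(3,17,21): 3+17 ≤ 21 → not valid
(23,35,38): 23+35 > 38 → valid
(6,30,30): 6+30 > 30 → valid
(25,30,49): 25+30 > 49 → valid
(4,24,36): 4+24 ≤ 36 → not valid
(8,27,34): 8+27 > 34 → valid
5 of the 8 triples form a triangle.

5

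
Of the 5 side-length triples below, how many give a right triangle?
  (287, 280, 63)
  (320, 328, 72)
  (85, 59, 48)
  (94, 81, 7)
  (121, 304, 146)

(287,280,63): 63²+280² = 82369 = 287² → right
(320,328,72): 72²+320² = 107584 = 328² → right
(85,59,48): 48²+59² = 5785 < 7225 = 85² → obtuse
(94,81,7): 7+81 ≤ 94, not a triangle
(121,304,146): 121+146 ≤ 304, not a triangle
2 of the 5 are right.

2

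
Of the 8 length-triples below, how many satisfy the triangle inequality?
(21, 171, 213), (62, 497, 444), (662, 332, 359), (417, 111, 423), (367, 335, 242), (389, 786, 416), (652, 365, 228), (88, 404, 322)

6

(21,171,213): 21+171 ≤ 213 → not valid
(62,444,497): 62+444 > 497 → valid
(332,359,662): 332+359 > 662 → valid
(111,417,423): 111+417 > 423 → valid
(242,335,367): 242+335 > 367 → valid
(389,416,786): 389+416 > 786 → valid
(228,365,652): 228+365 ≤ 652 → not valid
(88,322,404): 88+322 > 404 → valid
6 of the 8 triples form a triangle.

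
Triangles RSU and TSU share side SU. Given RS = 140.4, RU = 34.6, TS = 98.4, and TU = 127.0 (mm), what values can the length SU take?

105.8 < SU < 175.0

From triangle RSU: |140.4 − 34.6| < SU < 140.4 + 34.6, i.e. 105.8 < SU < 175.0.
From triangle TSU: 28.6 < SU < 225.4.
Both must hold, so SU lies in the intersection.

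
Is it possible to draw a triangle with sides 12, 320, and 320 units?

Yes

The longest side is 320, and the other two sum to 332.
Since 332 > 320, the triangle inequality holds.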